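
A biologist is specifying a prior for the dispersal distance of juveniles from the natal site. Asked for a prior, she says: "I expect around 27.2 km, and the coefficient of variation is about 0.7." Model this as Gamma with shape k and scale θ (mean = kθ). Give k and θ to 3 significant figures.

For Gamma(k, scale θ): mean = kθ, variance = kθ², so CV = 1/√k.
CV = 0.7, hence k = 1/CV² = 2.04.
Then θ = mean/k = 27.2/2.04 = 13.3.

k ≈ 2.04, θ ≈ 13.3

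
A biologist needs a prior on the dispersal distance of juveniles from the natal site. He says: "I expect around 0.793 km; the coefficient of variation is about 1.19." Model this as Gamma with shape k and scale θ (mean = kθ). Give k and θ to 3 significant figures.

k ≈ 0.706, θ ≈ 1.12

For Gamma(k, scale θ): mean = kθ, variance = kθ², so CV = 1/√k.
CV = 1.19, hence k = 1/CV² = 0.706.
Then θ = mean/k = 0.793/0.706 = 1.12.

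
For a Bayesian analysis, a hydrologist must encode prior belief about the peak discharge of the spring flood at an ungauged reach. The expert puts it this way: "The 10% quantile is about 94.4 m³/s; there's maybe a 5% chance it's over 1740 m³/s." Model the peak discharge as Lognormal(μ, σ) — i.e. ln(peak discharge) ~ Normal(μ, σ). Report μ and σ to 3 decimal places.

μ ≈ 5.824, σ ≈ 0.996

If T ~ Lognormal(μ,σ) then ln T ~ Normal(μ,σ), so the p-quantile of ln T is μ + z_p·σ.
ln(94.4) = 4.548 and ln(1740) = 7.462; z_{0.1} = -1.282, z_{0.95} = 1.645.
σ = (7.462 − 4.548)/(1.645 − (-1.282)) = 0.996.
μ = 4.548 − (-1.282)·0.996 = 5.824.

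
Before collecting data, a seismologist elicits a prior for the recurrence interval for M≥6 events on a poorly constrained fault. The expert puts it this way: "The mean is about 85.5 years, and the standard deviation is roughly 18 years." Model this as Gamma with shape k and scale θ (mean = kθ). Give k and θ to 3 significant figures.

k ≈ 22.6, θ ≈ 3.79

For Gamma(k, scale θ): mean = kθ, variance = kθ², so CV = 1/√k.
CV = SD/mean = 18/85.5 = 0.2105, hence k = 1/CV² = 22.6.
Then θ = mean/k = 85.5/22.6 = 3.79.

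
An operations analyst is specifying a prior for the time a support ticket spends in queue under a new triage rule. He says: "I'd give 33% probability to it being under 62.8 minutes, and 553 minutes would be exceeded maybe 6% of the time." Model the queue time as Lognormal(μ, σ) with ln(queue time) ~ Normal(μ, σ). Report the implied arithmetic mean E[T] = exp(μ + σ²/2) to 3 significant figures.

E[T] ≈ 184 minutes

If T ~ Lognormal(μ,σ) then ln T ~ Normal(μ,σ), so the p-quantile of ln T is μ + z_p·σ.
ln(62.8) = 4.14 and ln(553) = 6.315; z_{0.33} = -0.4399, z_{0.94} = 1.555.
σ = (6.315 − 4.14)/(1.555 − (-0.4399)) = 1.091.
μ = 4.14 − (-0.4399)·1.091 = 4.620.
E[T] = exp(μ + σ²/2) = exp(4.620 + 0.5947) = 184 minutes.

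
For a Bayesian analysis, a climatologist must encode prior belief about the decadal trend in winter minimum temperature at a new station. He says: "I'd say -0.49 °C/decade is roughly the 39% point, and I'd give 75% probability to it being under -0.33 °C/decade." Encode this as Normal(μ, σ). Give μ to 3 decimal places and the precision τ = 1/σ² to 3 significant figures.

The p-quantile of Normal(μ,σ) is μ + z_p·σ, with z_{0.39} = -0.2793 and z_{0.75} = 0.6745.
Eliminate σ: μ = (z₂·x₁ − z₁·x₂)/(z₂ − z₁) = (0.6745·-0.49 − (-0.2793)·-0.33)/0.9538 = -0.443.
Then σ = (x₂ − x₁)/(z₂ − z₁) = (-0.33 − -0.49)/0.9538 = 0.168.
Precision τ = 1/σ² = 1/0.1677² = 35.5.

μ = -0.443, τ = 35.5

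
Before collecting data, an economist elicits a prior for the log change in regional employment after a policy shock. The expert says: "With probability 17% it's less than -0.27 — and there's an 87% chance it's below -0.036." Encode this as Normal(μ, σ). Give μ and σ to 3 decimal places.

For Normal(μ,σ), the p-quantile is μ + z_p·σ. Here z_{0.17} = -0.9542, z_{0.87} = 1.126.
So -0.27 = μ − 0.9542σ and -0.036 = μ + 1.126σ.
Subtracting: σ = (-0.036 − -0.27)/(1.126 − (-0.9542)) = 0.112.
Then μ = -0.27 − (-0.9542)·0.112 = -0.163.

μ = -0.163, σ = 0.112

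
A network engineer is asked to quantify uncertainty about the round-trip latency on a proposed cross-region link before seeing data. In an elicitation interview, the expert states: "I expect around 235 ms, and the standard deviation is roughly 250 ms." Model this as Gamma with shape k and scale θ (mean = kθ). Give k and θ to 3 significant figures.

For Gamma(k, scale θ): mean = kθ, variance = kθ², so CV = 1/√k.
CV = SD/mean = 250/235 = 1.064, hence k = 1/CV² = 0.884.
Then θ = mean/k = 235/0.884 = 266.

k ≈ 0.884, θ ≈ 266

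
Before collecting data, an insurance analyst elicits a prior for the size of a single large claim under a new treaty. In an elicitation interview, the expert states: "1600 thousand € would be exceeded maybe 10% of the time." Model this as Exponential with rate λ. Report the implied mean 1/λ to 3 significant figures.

P(T > 1600.0) = e^(−λ·1600.0) = 0.1, so λ = −ln(0.1)/1600.0 = 0.00144.
Mean = 1/λ = 695 thousand €.

mean ≈ 695 thousand €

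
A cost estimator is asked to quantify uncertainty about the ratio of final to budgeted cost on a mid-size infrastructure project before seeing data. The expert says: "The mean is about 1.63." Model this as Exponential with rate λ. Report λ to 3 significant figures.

λ ≈ 0.613

Exponential mean = 1/λ, so λ = 1/1.63 = 0.613.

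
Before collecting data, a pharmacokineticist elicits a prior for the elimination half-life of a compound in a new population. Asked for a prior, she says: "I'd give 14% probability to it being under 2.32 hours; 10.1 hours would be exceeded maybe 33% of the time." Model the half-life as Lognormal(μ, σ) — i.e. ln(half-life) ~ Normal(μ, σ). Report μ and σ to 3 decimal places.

If T ~ Lognormal(μ,σ) then ln T ~ Normal(μ,σ), so the p-quantile of ln T is μ + z_p·σ.
ln(2.32) = 0.8416 and ln(10.1) = 2.313; z_{0.14} = -1.08, z_{0.67} = 0.4399.
σ = (2.313 − 0.8416)/(0.4399 − (-1.08)) = 0.968.
μ = 0.8416 − (-1.08)·0.968 = 1.887.

μ ≈ 1.887, σ ≈ 0.968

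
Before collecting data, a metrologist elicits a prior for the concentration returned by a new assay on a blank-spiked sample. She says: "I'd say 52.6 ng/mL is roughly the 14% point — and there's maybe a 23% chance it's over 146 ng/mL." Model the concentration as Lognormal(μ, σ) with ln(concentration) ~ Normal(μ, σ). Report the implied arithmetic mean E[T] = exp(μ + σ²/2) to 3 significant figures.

If T ~ Lognormal(μ,σ) then ln T ~ Normal(μ,σ), so the p-quantile of ln T is μ + z_p·σ.
ln(52.6) = 3.963 and ln(146) = 4.984; z_{0.14} = -1.08, z_{0.77} = 0.7388.
σ = (4.984 − 3.963)/(0.7388 − (-1.08)) = 0.561.
μ = 3.963 − (-1.08)·0.561 = 4.569.
E[T] = exp(μ + σ²/2) = exp(4.569 + 0.1575) = 113 ng/mL.

E[T] ≈ 113 ng/mL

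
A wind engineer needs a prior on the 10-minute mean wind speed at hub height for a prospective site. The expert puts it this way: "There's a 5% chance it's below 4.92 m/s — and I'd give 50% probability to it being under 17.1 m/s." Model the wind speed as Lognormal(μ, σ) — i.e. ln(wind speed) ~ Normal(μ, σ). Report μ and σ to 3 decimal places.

μ ≈ 2.839, σ ≈ 0.757

If T ~ Lognormal(μ,σ) then ln T ~ Normal(μ,σ), so the p-quantile of ln T is μ + z_p·σ.
ln(4.92) = 1.593 and ln(17.1) = 2.839; z_{0.05} = -1.645, z_{0.5} = 0.
σ = (2.839 − 1.593)/(0 − (-1.645)) = 0.757.
μ = 1.593 − (-1.645)·0.757 = 2.839.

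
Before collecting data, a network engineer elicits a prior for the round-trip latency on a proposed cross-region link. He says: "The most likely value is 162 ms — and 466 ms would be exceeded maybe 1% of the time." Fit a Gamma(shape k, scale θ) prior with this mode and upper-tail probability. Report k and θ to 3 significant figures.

k ≈ 5.07, θ ≈ 39.8

Gamma(k,θ) with k>1 has mode (k−1)θ, so θ = 162/(k−1).
Need P(X < 466) = 0.99 with θ tied to k this way. Start at k = 2, θ = 162: P(X<466) ≈ 0.782.
Too low — raise k to concentrate. Iterating converges to k ≈ 5.07.
Then θ = 162/(5.07−1) ≈ 39.8.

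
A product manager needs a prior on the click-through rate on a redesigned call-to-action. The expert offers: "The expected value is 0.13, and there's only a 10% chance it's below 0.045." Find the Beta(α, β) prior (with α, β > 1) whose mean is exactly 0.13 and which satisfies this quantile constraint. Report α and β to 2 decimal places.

α ≈ 2.50, β ≈ 16.70

With mean 0.13 fixed, write α = 0.13s, β = 0.87s where s = α+β.
Need P(θ < 0.045) = 0.1 under Beta(0.13s, 0.87s). Normal approximation: (q−m)/√(m(1−m)/s) ≈ z_{0.1} = -1.28, so s ≈ 0.13·0.87·(-1.28)²/(0.045−0.13)² = 25.7.
At s = 25.7: P(θ<0.045) ≈ 0.062. Adjusting to match 0.1 gives s ≈ 19.20.
So α = 0.13·19.20 ≈ 2.50, β = 0.87·19.20 ≈ 16.70.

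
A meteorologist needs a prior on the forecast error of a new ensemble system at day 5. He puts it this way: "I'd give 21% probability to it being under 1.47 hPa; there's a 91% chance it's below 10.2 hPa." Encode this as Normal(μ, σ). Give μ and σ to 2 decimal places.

μ = 4.75, σ = 4.07

For Normal(μ,σ), the p-quantile is μ + z_p·σ. Here z_{0.21} = -0.8064, z_{0.91} = 1.341.
So 1.47 = μ − 0.8064σ and 10.2 = μ + 1.341σ.
Subtracting: σ = (10.2 − 1.47)/(1.341 − (-0.8064)) = 4.07.
Then μ = 1.47 − (-0.8064)·4.07 = 4.75.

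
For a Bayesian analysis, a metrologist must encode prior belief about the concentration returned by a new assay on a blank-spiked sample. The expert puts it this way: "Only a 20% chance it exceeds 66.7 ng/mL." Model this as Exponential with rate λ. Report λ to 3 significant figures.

P(T > 66.7) = e^(−λ·66.7) = 0.2, so λ = −ln(0.2)/66.7 = 0.0241.

λ ≈ 0.0241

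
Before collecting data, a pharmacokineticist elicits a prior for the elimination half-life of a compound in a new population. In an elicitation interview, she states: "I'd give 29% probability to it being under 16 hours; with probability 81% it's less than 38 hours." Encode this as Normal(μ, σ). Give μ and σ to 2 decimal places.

The p-quantile of Normal(μ,σ) is μ + z_p·σ, with z_{0.29} = -0.5534 and z_{0.81} = 0.8779.
Eliminate σ: μ = (z₂·x₁ − z₁·x₂)/(z₂ − z₁) = (0.8779·16 − (-0.5534)·38)/1.431 = 24.51.
Then σ = (x₂ − x₁)/(z₂ − z₁) = (38 − 16)/1.431 = 15.37.

μ = 24.51, σ = 15.37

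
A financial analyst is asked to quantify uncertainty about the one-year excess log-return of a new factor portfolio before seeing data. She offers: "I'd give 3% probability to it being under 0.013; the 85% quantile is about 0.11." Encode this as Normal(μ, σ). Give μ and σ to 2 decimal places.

The p-quantile of Normal(μ,σ) is μ + z_p·σ, with z_{0.03} = -1.881 and z_{0.85} = 1.036.
Eliminate σ: μ = (z₂·x₁ − z₁·x₂)/(z₂ − z₁) = (1.036·0.013 − (-1.881)·0.11)/2.917 = 0.08.
Then σ = (x₂ − x₁)/(z₂ − z₁) = (0.11 − 0.013)/2.917 = 0.03.

μ = 0.08, σ = 0.03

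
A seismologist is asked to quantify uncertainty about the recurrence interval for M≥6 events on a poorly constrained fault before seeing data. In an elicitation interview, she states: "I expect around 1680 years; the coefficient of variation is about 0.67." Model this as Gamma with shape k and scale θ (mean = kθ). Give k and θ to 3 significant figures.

For Gamma(k, scale θ): mean = kθ, variance = kθ², so CV = 1/√k.
CV = 0.67, hence k = 1/CV² = 2.23.
Then θ = mean/k = 1680/2.23 = 754.

k ≈ 2.23, θ ≈ 754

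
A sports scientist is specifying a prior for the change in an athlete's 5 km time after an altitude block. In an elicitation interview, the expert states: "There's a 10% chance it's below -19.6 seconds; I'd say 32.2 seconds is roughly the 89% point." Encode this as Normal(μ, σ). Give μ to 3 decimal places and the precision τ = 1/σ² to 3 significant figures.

For Normal(μ,σ), the p-quantile is μ + z_p·σ. Here z_{0.1} = -1.282, z_{0.89} = 1.227.
So -19.6 = μ − 1.282σ and 32.2 = μ + 1.227σ.
Subtracting: σ = (32.2 − -19.6)/(1.227 − (-1.282)) = 20.653.
Then μ = -19.6 − (-1.282)·20.653 = 6.868.
Precision τ = 1/σ² = 1/20.65² = 0.00234.

μ = 6.868, τ = 0.00234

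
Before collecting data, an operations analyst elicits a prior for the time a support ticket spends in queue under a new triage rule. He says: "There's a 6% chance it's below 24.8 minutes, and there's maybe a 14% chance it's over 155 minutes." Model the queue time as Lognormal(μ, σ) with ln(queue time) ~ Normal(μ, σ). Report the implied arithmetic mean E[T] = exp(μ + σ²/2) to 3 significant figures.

If T ~ Lognormal(μ,σ) then ln T ~ Normal(μ,σ), so the p-quantile of ln T is μ + z_p·σ.
ln(24.8) = 3.211 and ln(155) = 5.043; z_{0.06} = -1.555, z_{0.86} = 1.08.
σ = (5.043 − 3.211)/(1.08 − (-1.555)) = 0.695.
μ = 3.211 − (-1.555)·0.695 = 4.292.
E[T] = exp(μ + σ²/2) = exp(4.292 + 0.2418) = 93.1 minutes.

E[T] ≈ 93.1 minutes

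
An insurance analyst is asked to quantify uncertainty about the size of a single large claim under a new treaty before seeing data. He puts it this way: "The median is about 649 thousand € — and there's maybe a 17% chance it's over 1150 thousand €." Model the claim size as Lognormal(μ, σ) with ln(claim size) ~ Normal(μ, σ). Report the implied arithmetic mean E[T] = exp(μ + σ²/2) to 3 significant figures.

If T ~ Lognormal(μ,σ) then ln T ~ Normal(μ,σ), so the p-quantile of ln T is μ + z_p·σ.
ln(649) = 6.475 and ln(1150) = 7.048; z_{0.5} = 0, z_{0.83} = 0.9542.
σ = (7.048 − 6.475)/(0.9542 − (0)) = 0.600.
μ = 6.475 − (0)·0.600 = 6.475.
E[T] = exp(μ + σ²/2) = exp(6.475 + 0.1797) = 777 thousand €.

E[T] ≈ 777 thousand €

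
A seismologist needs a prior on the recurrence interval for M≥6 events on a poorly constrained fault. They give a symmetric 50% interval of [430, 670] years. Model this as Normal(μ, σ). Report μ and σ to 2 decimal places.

A symmetric 50% interval runs μ ± z·σ with z = 0.6745.
Half-width = 120, so σ = 120/0.6745 = 177.91.
μ is the interval midpoint, 550.00.

μ = 550.00, σ = 177.91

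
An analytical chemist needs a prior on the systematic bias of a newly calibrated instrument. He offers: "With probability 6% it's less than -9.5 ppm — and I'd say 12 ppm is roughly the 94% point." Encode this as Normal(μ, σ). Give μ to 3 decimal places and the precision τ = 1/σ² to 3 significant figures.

For Normal(μ,σ), the p-quantile is μ + z_p·σ. Here z_{0.06} = -1.555, z_{0.94} = 1.555.
So -9.5 = μ − 1.555σ and 12 = μ + 1.555σ.
Subtracting: σ = (12 − -9.5)/(1.555 − (-1.555)) = 6.914.
Then μ = -9.5 − (-1.555)·6.914 = 1.250.
Precision τ = 1/σ² = 1/6.914² = 0.0209.

μ = 1.250, τ = 0.0209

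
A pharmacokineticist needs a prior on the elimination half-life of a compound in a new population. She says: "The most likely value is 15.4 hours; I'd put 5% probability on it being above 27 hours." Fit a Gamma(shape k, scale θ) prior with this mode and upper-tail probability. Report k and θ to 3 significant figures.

Gamma(k,θ) with k>1 has mode (k−1)θ, so θ = 15.4/(k−1).
Need P(X < 27) = 0.95 with θ tied to k this way. Start at k = 2, θ = 15.4: P(X<27) ≈ 0.523.
Too low — raise k to concentrate. Iterating converges to k ≈ 9.85.
Then θ = 15.4/(9.85−1) ≈ 1.74.

k ≈ 9.85, θ ≈ 1.74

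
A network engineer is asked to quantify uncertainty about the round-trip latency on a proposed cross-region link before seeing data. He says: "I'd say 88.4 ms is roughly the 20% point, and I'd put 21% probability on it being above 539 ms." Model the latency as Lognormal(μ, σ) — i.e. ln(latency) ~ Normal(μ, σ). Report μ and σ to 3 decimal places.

μ ≈ 5.405, σ ≈ 1.097

If T ~ Lognormal(μ,σ) then ln T ~ Normal(μ,σ), so the p-quantile of ln T is μ + z_p·σ.
ln(88.4) = 4.482 and ln(539) = 6.29; z_{0.2} = -0.8416, z_{0.79} = 0.8064.
σ = (6.29 − 4.482)/(0.8064 − (-0.8416)) = 1.097.
μ = 4.482 − (-0.8416)·1.097 = 5.405.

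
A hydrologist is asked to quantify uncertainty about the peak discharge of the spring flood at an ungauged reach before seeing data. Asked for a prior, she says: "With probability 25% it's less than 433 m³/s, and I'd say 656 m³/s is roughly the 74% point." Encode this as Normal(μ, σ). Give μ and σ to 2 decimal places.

μ = 547.14, σ = 169.22

For Normal(μ,σ), the p-quantile is μ + z_p·σ. Here z_{0.25} = -0.6745, z_{0.74} = 0.6433.
So 433 = μ − 0.6745σ and 656 = μ + 0.6433σ.
Subtracting: σ = (656 − 433)/(0.6433 − (-0.6745)) = 169.22.
Then μ = 433 − (-0.6745)·169.22 = 547.14.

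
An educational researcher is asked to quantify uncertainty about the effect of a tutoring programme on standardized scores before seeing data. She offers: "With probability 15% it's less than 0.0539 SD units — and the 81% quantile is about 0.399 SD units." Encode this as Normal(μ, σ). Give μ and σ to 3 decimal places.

For Normal(μ,σ), the p-quantile is μ + z_p·σ. Here z_{0.15} = -1.036, z_{0.81} = 0.8779.
So 0.0539 = μ − 1.036σ and 0.399 = μ + 0.8779σ.
Subtracting: σ = (0.399 − 0.0539)/(0.8779 − (-1.036)) = 0.180.
Then μ = 0.0539 − (-1.036)·0.180 = 0.241.

μ = 0.241, σ = 0.180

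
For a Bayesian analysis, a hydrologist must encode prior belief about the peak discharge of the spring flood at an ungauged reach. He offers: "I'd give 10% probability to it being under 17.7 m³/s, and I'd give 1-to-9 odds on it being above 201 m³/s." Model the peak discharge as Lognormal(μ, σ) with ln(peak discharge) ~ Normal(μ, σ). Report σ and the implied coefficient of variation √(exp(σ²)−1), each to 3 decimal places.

σ ≈ 0.948, CV ≈ 1.207

If T ~ Lognormal(μ,σ) then ln T ~ Normal(μ,σ), so the p-quantile of ln T is μ + z_p·σ.
ln(17.7) = 2.874 and ln(201) = 5.303; z_{0.1} = -1.282, z_{0.9} = 1.282.
σ = (5.303 − 2.874)/(1.282 − (-1.282)) = 0.948.
μ = 2.874 − (-1.282)·0.948 = 4.088.
CV = √(exp(σ²)−1) = √(exp(0.8986)−1) = 1.207.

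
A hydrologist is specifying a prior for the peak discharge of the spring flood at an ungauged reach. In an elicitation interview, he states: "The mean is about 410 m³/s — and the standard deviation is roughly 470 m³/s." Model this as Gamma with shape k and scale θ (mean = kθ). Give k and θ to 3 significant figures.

k ≈ 0.761, θ ≈ 539

For Gamma(k, scale θ): mean = kθ, variance = kθ², so CV = 1/√k.
CV = SD/mean = 470/410 = 1.146, hence k = 1/CV² = 0.761.
Then θ = mean/k = 410/0.761 = 539.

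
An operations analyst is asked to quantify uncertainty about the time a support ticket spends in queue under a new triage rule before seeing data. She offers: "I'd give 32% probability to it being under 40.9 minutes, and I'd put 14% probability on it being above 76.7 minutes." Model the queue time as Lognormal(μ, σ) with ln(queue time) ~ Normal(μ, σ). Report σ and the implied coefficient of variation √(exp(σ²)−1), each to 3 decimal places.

If T ~ Lognormal(μ,σ) then ln T ~ Normal(μ,σ), so the p-quantile of ln T is μ + z_p·σ.
ln(40.9) = 3.711 and ln(76.7) = 4.34; z_{0.32} = -0.4677, z_{0.86} = 1.08.
σ = (4.34 − 3.711)/(1.08 − (-0.4677)) = 0.406.
μ = 3.711 − (-0.4677)·0.406 = 3.901.
CV = √(exp(σ²)−1) = √(exp(0.1650)−1) = 0.424.

σ ≈ 0.406, CV ≈ 0.424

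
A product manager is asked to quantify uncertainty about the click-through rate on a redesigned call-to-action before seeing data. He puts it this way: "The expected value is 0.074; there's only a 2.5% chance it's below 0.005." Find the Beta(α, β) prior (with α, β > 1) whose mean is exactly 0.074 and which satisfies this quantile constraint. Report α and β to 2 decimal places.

α ≈ 1.41, β ≈ 17.70

With mean 0.074 fixed, write α = 0.074s, β = 0.926s where s = α+β.
Need P(θ < 0.005) = 0.025 under Beta(0.074s, 0.926s). Normal approximation: (q−m)/√(m(1−m)/s) ≈ z_{0.025} = -1.96, so s ≈ 0.074·0.926·(-1.96)²/(0.005−0.074)² = 55.3.
At s = 55.3: P(θ<0.005) ≈ 0.000. Adjusting to match 0.025 gives s ≈ 19.12.
So α = 0.074·19.12 ≈ 1.41, β = 0.926·19.12 ≈ 17.70.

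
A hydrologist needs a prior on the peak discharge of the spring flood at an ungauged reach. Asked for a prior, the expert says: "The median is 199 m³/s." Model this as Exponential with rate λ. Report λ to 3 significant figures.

Exponential median = ln 2 / λ, so λ = ln 2 / 199.0 = 0.00348.

λ ≈ 0.00348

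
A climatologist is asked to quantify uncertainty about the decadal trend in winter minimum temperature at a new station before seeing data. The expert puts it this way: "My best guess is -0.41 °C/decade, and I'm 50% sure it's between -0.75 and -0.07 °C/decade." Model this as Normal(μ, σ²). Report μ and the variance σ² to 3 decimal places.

A symmetric 50% interval runs μ ± z·σ with z = 0.6745.
Half-width = 0.34, so σ = 0.34/0.6745 = 0.5041 and σ² = 0.254.
μ is the stated best guess, -0.410.

μ = -0.410, σ² = 0.254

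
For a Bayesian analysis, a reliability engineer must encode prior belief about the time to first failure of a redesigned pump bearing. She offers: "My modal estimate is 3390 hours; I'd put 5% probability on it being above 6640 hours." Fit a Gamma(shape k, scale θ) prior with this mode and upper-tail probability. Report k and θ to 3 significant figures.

Gamma(k,θ) with k>1 has mode (k−1)θ, so θ = 3390/(k−1).
Need P(X < 6640) = 0.95 with θ tied to k this way. Start at k = 2, θ = 3390: P(X<6640) ≈ 0.583.
Too low — raise k to concentrate. Iterating converges to k ≈ 7.14.
Then θ = 3390/(7.14−1) ≈ 552.

k ≈ 7.14, θ ≈ 552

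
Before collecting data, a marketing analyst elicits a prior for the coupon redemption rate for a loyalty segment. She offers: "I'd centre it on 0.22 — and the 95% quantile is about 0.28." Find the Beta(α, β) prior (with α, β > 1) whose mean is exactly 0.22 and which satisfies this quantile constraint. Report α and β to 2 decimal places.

α ≈ 30.41, β ≈ 107.80

With mean 0.22 fixed, write α = 0.22s, β = 0.78s where s = α+β.
Need P(θ < 0.28) = 0.95 under Beta(0.22s, 0.78s). Normal approximation: (q−m)/√(m(1−m)/s) ≈ z_{0.95} = 1.64, so s ≈ 0.22·0.78·(1.64)²/(0.28−0.22)² = 129.0.
At s = 129.0: P(θ<0.28) ≈ 0.944. Adjusting to match 0.95 gives s ≈ 138.21.
So α = 0.22·138.21 ≈ 30.41, β = 0.78·138.21 ≈ 107.80.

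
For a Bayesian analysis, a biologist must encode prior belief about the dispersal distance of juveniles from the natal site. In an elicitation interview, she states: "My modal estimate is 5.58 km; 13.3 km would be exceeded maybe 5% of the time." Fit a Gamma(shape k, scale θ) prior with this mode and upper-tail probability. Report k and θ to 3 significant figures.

Gamma(k,θ) with k>1 has mode (k−1)θ, so θ = 5.58/(k−1).
Need P(X < 13.3) = 0.95 with θ tied to k this way. Start at k = 2, θ = 5.58: P(X<13.3) ≈ 0.688.
Too low — raise k to concentrate. Iterating converges to k ≈ 4.62.
Then θ = 5.58/(4.62−1) ≈ 1.54.

k ≈ 4.62, θ ≈ 1.54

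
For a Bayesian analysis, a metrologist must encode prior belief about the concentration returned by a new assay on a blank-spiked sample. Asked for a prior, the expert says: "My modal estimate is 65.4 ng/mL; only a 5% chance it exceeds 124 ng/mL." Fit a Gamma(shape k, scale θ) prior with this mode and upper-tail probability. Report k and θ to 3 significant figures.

Gamma(k,θ) with k>1 has mode (k−1)θ, so θ = 65.4/(k−1).
Need P(X < 124) = 0.95 with θ tied to k this way. Start at k = 2, θ = 65.4: P(X<124) ≈ 0.565.
Too low — raise k to concentrate. Iterating converges to k ≈ 7.79.
Then θ = 65.4/(7.79−1) ≈ 9.63.

k ≈ 7.79, θ ≈ 9.63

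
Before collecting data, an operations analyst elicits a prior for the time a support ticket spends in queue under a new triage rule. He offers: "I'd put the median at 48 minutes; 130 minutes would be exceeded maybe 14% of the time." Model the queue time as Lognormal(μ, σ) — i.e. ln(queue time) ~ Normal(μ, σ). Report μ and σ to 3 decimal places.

If T ~ Lognormal(μ,σ) then ln T ~ Normal(μ,σ), so the p-quantile of ln T is μ + z_p·σ.
ln(48) = 3.871 and ln(130) = 4.868; z_{0.5} = 0, z_{0.86} = 1.08.
σ = (4.868 − 3.871)/(1.08 − (0)) = 0.922.
μ = 3.871 − (0)·0.922 = 3.871.

μ ≈ 3.871, σ ≈ 0.922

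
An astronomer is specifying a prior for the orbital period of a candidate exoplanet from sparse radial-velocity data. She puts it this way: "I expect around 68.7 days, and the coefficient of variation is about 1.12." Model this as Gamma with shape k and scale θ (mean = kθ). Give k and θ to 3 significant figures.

k ≈ 0.797, θ ≈ 86.2

For Gamma(k, scale θ): mean = kθ, variance = kθ², so CV = 1/√k.
CV = 1.12, hence k = 1/CV² = 0.797.
Then θ = mean/k = 68.7/0.797 = 86.2.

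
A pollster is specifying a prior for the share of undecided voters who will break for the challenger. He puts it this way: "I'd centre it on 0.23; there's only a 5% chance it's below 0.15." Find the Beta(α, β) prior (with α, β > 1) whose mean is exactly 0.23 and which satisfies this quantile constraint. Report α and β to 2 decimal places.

With mean 0.23 fixed, write α = 0.23s, β = 0.77s where s = α+β.
Need P(θ < 0.15) = 0.05 under Beta(0.23s, 0.77s). Normal approximation: (q−m)/√(m(1−m)/s) ≈ z_{0.05} = -1.64, so s ≈ 0.23·0.77·(-1.64)²/(0.15−0.23)² = 74.9.
At s = 74.9: P(θ<0.15) ≈ 0.039. Adjusting to match 0.05 gives s ≈ 65.50.
So α = 0.23·65.50 ≈ 15.06, β = 0.77·65.50 ≈ 50.43.

α ≈ 15.06, β ≈ 50.43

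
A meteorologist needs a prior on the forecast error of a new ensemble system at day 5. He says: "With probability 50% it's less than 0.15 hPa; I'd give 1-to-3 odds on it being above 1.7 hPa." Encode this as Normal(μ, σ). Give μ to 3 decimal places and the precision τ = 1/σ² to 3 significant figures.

For Normal(μ,σ), the p-quantile is μ + z_p·σ. Here z_{0.5} = 0, z_{0.75} = 0.6745.
So 0.15 = μ + 0σ and 1.7 = μ + 0.6745σ.
Subtracting: σ = (1.7 − 0.15)/(0.6745 − (0)) = 2.298.
Then μ = 0.15 − (0)·2.298 = 0.150.
Precision τ = 1/σ² = 1/2.298² = 0.189.

μ = 0.150, τ = 0.189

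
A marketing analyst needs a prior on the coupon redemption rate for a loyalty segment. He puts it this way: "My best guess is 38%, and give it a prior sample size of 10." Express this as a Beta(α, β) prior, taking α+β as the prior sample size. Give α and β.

Under the effective-sample-size interpretation, Beta(α, β) has prior mean α/(α+β) and prior sample size α+β.
So α+β = 10 and α/(α+β) = 0.38, giving α = 0.38·10 = 3.8 and β = 10 − 3.8 = 6.2.

α = 3.8, β = 6.2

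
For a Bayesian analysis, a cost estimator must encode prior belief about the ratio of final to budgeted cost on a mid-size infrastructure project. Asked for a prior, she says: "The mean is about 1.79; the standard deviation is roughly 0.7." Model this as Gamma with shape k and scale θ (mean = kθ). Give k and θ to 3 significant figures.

For Gamma(k, scale θ): mean = kθ, variance = kθ², so CV = 1/√k.
CV = SD/mean = 0.7/1.79 = 0.3911, hence k = 1/CV² = 6.54.
Then θ = mean/k = 1.79/6.54 = 0.274.

k ≈ 6.54, θ ≈ 0.274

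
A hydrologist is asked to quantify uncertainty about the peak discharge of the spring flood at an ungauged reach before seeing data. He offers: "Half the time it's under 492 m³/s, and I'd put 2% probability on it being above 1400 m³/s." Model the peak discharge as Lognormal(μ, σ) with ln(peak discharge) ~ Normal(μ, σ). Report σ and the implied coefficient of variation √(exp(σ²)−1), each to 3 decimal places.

σ ≈ 0.509, CV ≈ 0.544

If T ~ Lognormal(μ,σ) then ln T ~ Normal(μ,σ), so the p-quantile of ln T is μ + z_p·σ.
ln(492) = 6.198 and ln(1400) = 7.244; z_{0.5} = 0, z_{0.98} = 2.054.
σ = (7.244 − 6.198)/(2.054 − (0)) = 0.509.
μ = 6.198 − (0)·0.509 = 6.198.
CV = √(exp(σ²)−1) = √(exp(0.2593)−1) = 0.544.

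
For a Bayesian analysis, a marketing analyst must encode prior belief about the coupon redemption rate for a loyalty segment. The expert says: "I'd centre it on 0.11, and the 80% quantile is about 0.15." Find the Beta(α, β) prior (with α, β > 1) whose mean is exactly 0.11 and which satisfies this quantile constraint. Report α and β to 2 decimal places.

α ≈ 4.10, β ≈ 33.18

With mean 0.11 fixed, write α = 0.11s, β = 0.89s where s = α+β.
Need P(θ < 0.15) = 0.8 under Beta(0.11s, 0.89s). Normal approximation: (q−m)/√(m(1−m)/s) ≈ z_{0.8} = 0.842, so s ≈ 0.11·0.89·(0.842)²/(0.15−0.11)² = 43.3.
At s = 43.3: P(θ<0.15) ≈ 0.813. Adjusting to match 0.8 gives s ≈ 37.28.
So α = 0.11·37.28 ≈ 4.10, β = 0.89·37.28 ≈ 33.18.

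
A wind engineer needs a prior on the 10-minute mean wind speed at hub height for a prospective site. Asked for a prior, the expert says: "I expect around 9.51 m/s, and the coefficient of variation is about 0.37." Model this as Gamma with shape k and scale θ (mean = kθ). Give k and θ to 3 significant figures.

k ≈ 7.3, θ ≈ 1.3

For Gamma(k, scale θ): mean = kθ, variance = kθ², so CV = 1/√k.
CV = 0.37, hence k = 1/CV² = 7.3.
Then θ = mean/k = 9.51/7.3 = 1.3.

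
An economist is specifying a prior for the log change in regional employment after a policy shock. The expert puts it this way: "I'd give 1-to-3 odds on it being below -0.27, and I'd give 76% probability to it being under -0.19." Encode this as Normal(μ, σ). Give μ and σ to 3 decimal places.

μ = -0.231, σ = 0.058

The p-quantile of Normal(μ,σ) is μ + z_p·σ, with z_{0.25} = -0.6745 and z_{0.76} = 0.7063.
Eliminate σ: μ = (z₂·x₁ − z₁·x₂)/(z₂ − z₁) = (0.7063·-0.27 − (-0.6745)·-0.19)/1.381 = -0.231.
Then σ = (x₂ − x₁)/(z₂ − z₁) = (-0.19 − -0.27)/1.381 = 0.058.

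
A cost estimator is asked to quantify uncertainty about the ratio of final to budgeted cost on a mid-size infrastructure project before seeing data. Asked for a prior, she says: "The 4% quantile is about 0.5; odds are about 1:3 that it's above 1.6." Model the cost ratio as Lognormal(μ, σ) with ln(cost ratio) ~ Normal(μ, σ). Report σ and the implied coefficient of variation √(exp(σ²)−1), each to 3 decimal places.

σ ≈ 0.480, CV ≈ 0.509

If T ~ Lognormal(μ,σ) then ln T ~ Normal(μ,σ), so the p-quantile of ln T is μ + z_p·σ.
ln(0.5) = -0.6931 and ln(1.6) = 0.47; z_{0.04} = -1.751, z_{0.75} = 0.6745.
σ = (0.47 − -0.6931)/(0.6745 − (-1.751)) = 0.480.
μ = -0.6931 − (-1.751)·0.480 = 0.147.
CV = √(exp(σ²)−1) = √(exp(0.2300)−1) = 0.509.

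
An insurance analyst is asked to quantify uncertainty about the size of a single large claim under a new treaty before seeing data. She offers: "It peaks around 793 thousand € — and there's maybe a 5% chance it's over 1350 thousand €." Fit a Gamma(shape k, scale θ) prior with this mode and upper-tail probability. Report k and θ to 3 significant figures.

Gamma(k,θ) with k>1 has mode (k−1)θ, so θ = 793/(k−1).
Need P(X < 1350) = 0.95 with θ tied to k this way. Start at k = 2, θ = 793: P(X<1350) ≈ 0.507.
Too low — raise k to concentrate. Iterating converges to k ≈ 10.9.
Then θ = 793/(10.9−1) ≈ 80.4.

k ≈ 10.9, θ ≈ 80.4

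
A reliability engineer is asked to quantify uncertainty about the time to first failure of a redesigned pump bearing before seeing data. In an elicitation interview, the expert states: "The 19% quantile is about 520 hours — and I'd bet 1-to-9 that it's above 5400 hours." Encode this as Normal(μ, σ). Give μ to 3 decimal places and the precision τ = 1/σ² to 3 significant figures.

For Normal(μ,σ), the p-quantile is μ + z_p·σ. Here z_{0.19} = -0.8779, z_{0.9} = 1.282.
So 520 = μ − 0.8779σ and 5400 = μ + 1.282σ.
Subtracting: σ = (5400 − 520)/(1.282 − (-0.8779)) = 2259.837.
Then μ = 520 − (-0.8779)·2259.837 = 2503.902.
Precision τ = 1/σ² = 1/2260² = 1.96e-07.

μ = 2503.902, τ = 1.96e-07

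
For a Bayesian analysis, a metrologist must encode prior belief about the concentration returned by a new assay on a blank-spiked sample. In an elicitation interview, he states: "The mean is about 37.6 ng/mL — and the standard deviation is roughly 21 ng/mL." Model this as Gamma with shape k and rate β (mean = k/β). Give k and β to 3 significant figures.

For Gamma(k, rate β): mean = k/β, variance = k/β², so CV = 1/√k.
CV = SD/mean = 21/37.6 = 0.5585, hence k = 1/CV² = 3.21.
Then β = k/mean = 3.21/37.6 = 0.0853.

k ≈ 3.21, β ≈ 0.0853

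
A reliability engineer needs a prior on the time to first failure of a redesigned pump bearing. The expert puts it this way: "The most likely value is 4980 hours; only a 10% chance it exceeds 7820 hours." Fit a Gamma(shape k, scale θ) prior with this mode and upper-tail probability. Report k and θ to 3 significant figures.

Gamma(k,θ) with k>1 has mode (k−1)θ, so θ = 4980/(k−1).
Need P(X < 7820) = 0.9 with θ tied to k this way. Start at k = 2, θ = 4980: P(X<7820) ≈ 0.465.
Too low — raise k to concentrate. Iterating converges to k ≈ 10.2.
Then θ = 4980/(10.2−1) ≈ 541.

k ≈ 10.2, θ ≈ 541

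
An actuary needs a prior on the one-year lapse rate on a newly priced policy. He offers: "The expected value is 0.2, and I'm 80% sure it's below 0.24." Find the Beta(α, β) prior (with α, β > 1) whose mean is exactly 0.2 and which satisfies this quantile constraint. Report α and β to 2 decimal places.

α ≈ 13.45, β ≈ 53.81

With mean 0.2 fixed, write α = 0.2s, β = 0.8s where s = α+β.
Need P(θ < 0.24) = 0.8 under Beta(0.2s, 0.8s). Normal approximation: (q−m)/√(m(1−m)/s) ≈ z_{0.8} = 0.842, so s ≈ 0.2·0.8·(0.842)²/(0.24−0.2)² = 70.8.
At s = 70.8: P(θ<0.24) ≈ 0.805. Adjusting to match 0.8 gives s ≈ 67.27.
So α = 0.2·67.27 ≈ 13.45, β = 0.8·67.27 ≈ 53.81.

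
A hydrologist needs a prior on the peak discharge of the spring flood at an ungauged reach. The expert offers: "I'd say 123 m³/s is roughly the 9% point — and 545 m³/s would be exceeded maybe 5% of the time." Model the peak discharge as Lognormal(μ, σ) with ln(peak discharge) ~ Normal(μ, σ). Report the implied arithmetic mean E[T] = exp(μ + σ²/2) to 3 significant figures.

If T ~ Lognormal(μ,σ) then ln T ~ Normal(μ,σ), so the p-quantile of ln T is μ + z_p·σ.
ln(123) = 4.812 and ln(545) = 6.301; z_{0.09} = -1.341, z_{0.95} = 1.645.
σ = (6.301 − 4.812)/(1.645 − (-1.341)) = 0.499.
μ = 4.812 − (-1.341)·0.499 = 5.481.
E[T] = exp(μ + σ²/2) = exp(5.481 + 0.1243) = 272 m³/s.

E[T] ≈ 272 m³/s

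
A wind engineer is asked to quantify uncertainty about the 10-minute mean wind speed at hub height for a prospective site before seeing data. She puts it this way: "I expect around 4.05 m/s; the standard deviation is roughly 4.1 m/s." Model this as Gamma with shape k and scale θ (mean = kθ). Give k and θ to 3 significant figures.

For Gamma(k, scale θ): mean = kθ, variance = kθ², so CV = 1/√k.
CV = SD/mean = 4.1/4.05 = 1.012, hence k = 1/CV² = 0.976.
Then θ = mean/k = 4.05/0.976 = 4.15.

k ≈ 0.976, θ ≈ 4.15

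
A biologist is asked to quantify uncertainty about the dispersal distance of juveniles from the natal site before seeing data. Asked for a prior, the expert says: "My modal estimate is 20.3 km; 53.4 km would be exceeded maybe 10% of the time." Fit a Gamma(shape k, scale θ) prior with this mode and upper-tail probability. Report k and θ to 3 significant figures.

k ≈ 3.05, θ ≈ 9.91

Gamma(k,θ) with k>1 has mode (k−1)θ, so θ = 20.3/(k−1).
Need P(X < 53.4) = 0.9 with θ tied to k this way. Start at k = 2, θ = 20.3: P(X<53.4) ≈ 0.738.
Too low — raise k to concentrate. Iterating converges to k ≈ 3.05.
Then θ = 20.3/(3.05−1) ≈ 9.91.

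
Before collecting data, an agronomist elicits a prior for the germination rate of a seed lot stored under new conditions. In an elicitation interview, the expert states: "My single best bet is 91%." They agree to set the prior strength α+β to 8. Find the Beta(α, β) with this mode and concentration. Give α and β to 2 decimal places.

For α,β > 1 the Beta mode is (α−1)/(α+β−2). With α+β = 8, the mode is (α−1)/6.
Set (α−1)/6 = 0.91 → α = 1 + 0.91·6 = 6.46.
β = 8 − α = 1.54.

α = 6.46, β = 1.54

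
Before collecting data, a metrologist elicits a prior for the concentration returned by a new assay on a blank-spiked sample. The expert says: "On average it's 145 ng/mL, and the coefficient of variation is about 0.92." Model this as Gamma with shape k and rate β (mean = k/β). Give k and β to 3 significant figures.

k ≈ 1.18, β ≈ 0.00815

For Gamma(k, rate β): mean = k/β, variance = k/β², so CV = 1/√k.
CV = 0.92, hence k = 1/CV² = 1.18.
Then β = k/mean = 1.18/145 = 0.00815.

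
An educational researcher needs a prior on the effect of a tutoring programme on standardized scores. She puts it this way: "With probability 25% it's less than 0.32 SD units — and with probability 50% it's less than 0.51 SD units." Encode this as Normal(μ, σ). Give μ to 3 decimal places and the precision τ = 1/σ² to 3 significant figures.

μ = 0.510, τ = 12.6

The p-quantile of Normal(μ,σ) is μ + z_p·σ, with z_{0.25} = -0.6745 and z_{0.5} = 0.
Eliminate σ: μ = (z₂·x₁ − z₁·x₂)/(z₂ − z₁) = (0·0.32 − (-0.6745)·0.51)/0.6745 = 0.510.
Then σ = (x₂ − x₁)/(z₂ − z₁) = (0.51 − 0.32)/0.6745 = 0.282.
Precision τ = 1/σ² = 1/0.2817² = 12.6.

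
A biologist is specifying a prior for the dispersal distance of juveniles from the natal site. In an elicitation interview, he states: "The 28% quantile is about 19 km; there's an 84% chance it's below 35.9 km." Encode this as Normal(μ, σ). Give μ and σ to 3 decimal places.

For Normal(μ,σ), the p-quantile is μ + z_p·σ. Here z_{0.28} = -0.5828, z_{0.84} = 0.9945.
So 19 = μ − 0.5828σ and 35.9 = μ + 0.9945σ.
Subtracting: σ = (35.9 − 19)/(0.9945 − (-0.5828)) = 10.715.
Then μ = 19 − (-0.5828)·10.715 = 25.245.

μ = 25.245, σ = 10.715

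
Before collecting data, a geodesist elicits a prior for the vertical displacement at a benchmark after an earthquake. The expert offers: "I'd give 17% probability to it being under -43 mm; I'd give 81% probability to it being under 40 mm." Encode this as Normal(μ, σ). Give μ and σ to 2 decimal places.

For Normal(μ,σ), the p-quantile is μ + z_p·σ. Here z_{0.17} = -0.9542, z_{0.81} = 0.8779.
So -43 = μ − 0.9542σ and 40 = μ + 0.8779σ.
Subtracting: σ = (40 − -43)/(0.8779 − (-0.9542)) = 45.30.
Then μ = -43 − (-0.9542)·45.30 = 0.23.

μ = 0.23, σ = 45.30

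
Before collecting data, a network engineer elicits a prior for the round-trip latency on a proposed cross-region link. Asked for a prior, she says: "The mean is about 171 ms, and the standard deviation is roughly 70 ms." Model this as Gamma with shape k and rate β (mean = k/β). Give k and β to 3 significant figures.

k ≈ 5.97, β ≈ 0.0349

For Gamma(k, rate β): mean = k/β, variance = k/β², so CV = 1/√k.
CV = SD/mean = 70/171 = 0.4094, hence k = 1/CV² = 5.97.
Then β = k/mean = 5.97/171 = 0.0349.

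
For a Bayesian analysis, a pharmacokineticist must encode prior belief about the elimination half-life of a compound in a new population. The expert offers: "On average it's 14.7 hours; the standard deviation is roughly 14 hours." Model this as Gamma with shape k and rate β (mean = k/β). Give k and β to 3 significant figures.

k ≈ 1.1, β ≈ 0.075

For Gamma(k, rate β): mean = k/β, variance = k/β², so CV = 1/√k.
CV = SD/mean = 14/14.7 = 0.9524, hence k = 1/CV² = 1.1.
Then β = k/mean = 1.1/14.7 = 0.075.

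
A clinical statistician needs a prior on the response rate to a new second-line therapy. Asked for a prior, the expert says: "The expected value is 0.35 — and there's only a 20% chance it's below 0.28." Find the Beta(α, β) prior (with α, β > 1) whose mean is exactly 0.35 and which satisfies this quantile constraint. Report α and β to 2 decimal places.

α ≈ 11.79, β ≈ 21.89

With mean 0.35 fixed, write α = 0.35s, β = 0.65s where s = α+β.
Need P(θ < 0.28) = 0.2 under Beta(0.35s, 0.65s). Normal approximation: (q−m)/√(m(1−m)/s) ≈ z_{0.2} = -0.842, so s ≈ 0.35·0.65·(-0.842)²/(0.28−0.35)² = 32.9.
At s = 32.9: P(θ<0.28) ≈ 0.203. Adjusting to match 0.2 gives s ≈ 33.68.
So α = 0.35·33.68 ≈ 11.79, β = 0.65·33.68 ≈ 21.89.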